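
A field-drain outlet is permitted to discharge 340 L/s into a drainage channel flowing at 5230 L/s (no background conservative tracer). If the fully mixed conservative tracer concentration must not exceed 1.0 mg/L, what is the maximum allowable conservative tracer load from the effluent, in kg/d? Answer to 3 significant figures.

Mass balance at the limit: 5230·0 + 340.0·Cₑ = 5570·1.0 → Cₑ = 16.38 mg/L.
340.0 L/s = 0.3400 m³/s. Load = 0.3400 m³/s × 16.38 g/m³ × 86 400 s/d = 481.2 kg/d.

481 kg/d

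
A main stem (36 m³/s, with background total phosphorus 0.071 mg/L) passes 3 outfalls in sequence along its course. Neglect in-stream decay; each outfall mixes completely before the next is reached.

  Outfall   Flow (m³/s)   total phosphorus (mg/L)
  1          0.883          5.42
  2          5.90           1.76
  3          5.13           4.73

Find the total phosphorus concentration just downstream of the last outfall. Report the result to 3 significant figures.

0.876 mg/L

Below outfall 1: Q → 36.88 m³/s, C = (36.00·0.07100 + 0.8830·5.420)/36.88 = 0.1991 mg/L.
Below outfall 2: Q → 42.78 m³/s, C = (36.88·0.1991 + 5.900·1.760)/42.78 = 0.4143 mg/L.
Below outfall 3: Q → 47.91 m³/s, C = (42.78·0.4143 + 5.130·4.730)/47.91 = 0.8764 mg/L.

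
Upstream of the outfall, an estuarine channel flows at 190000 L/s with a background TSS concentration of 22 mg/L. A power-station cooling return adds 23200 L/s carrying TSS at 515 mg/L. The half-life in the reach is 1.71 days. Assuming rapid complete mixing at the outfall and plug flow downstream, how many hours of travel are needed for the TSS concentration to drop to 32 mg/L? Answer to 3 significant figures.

Mixed concentration C = ΣQC/ΣQ = (190000·22.00 + 23200·515.0) / 213200 = 16130000/213200 = 75.65 mg/L.
Half-life 1.71 d → k = ln 2 / 1.71 = 0.4053 d⁻¹.
75.65·exp(−k·t) = 32 → t = ln(75.65/32)/k = 183400 s = 50.94 h.

50.9 h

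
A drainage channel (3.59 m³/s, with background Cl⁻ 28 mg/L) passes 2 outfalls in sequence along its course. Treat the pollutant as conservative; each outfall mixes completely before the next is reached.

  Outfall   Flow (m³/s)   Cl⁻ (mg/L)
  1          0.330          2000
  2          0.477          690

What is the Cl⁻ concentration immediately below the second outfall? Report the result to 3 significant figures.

248 mg/L

Below outfall 1: Q → 3.920 m³/s, C = (3.590·28.00 + 0.3300·2000)/3.920 = 194.0 mg/L.
Below outfall 2: Q → 4.397 m³/s, C = (3.920·194.0 + 0.4770·690.0)/4.397 = 247.8 mg/L.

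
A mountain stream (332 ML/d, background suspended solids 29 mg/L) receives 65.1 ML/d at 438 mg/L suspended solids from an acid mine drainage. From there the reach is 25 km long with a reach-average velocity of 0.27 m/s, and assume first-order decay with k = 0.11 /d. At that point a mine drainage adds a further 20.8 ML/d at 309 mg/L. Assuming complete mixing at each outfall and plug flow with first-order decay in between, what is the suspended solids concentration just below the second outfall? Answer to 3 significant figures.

96.5 mg/L

After mixing, C = (332.0·29.00 + 65.10·438.0) / 397.1 = 38140/397.1 = 96.05 mg/L; combined flow 397.1 ML/d.
Travel time t = 25·1000 / 0.27 = 92590 s = 25.72 h.
First-order decay: C = 96.05·exp(−k·t) = 96.05·0.8888 = 85.37 mg/L.
At the second outfall, C = (397.1·85.37 + 20.80·309.0) / (397.1 + 20.80) = 96.50 mg/L.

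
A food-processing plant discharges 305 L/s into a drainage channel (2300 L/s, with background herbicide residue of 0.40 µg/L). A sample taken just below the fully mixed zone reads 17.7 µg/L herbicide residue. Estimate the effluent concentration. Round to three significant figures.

Mass balance: 2300·0.4000 + 305.0·Cₑ = 2605·17.70
→ Cₑ = (2605·17.70 − 2300·0.4000) / 305.0 = 148.2 µg/L.

148 µg/L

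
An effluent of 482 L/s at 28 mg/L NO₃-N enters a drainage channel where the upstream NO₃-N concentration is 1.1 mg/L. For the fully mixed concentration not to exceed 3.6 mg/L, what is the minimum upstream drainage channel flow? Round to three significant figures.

Set C_mix = 3.6: (Q·1.100 + 482.0·28.00) / (Q + 482.0) = 3.6
→ Q = 482.0·(28.00 − 3.6)/(3.6 − 1.100) = 4704 L/s.

4700 L/s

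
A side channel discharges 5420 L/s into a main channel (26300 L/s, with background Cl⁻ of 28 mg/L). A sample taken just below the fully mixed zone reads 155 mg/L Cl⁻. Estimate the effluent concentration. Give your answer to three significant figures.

Mass balance: 26300·28.00 + 5420·Cₑ = 31720·155.0
→ Cₑ = (31720·155.0 − 26300·28.00) / 5420 = 771.3 mg/L.

771 mg/L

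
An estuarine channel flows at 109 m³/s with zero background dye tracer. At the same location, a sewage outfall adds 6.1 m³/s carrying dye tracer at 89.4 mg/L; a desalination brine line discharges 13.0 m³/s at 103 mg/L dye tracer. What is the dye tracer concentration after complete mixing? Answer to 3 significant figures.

14.7 mg/L

Mixed concentration C = ΣQC/ΣQ = (109.0·0 + 6.100·89.40 + 13.00·103.0) / 128.1 = 1884/128.1 = 14.71 mg/L.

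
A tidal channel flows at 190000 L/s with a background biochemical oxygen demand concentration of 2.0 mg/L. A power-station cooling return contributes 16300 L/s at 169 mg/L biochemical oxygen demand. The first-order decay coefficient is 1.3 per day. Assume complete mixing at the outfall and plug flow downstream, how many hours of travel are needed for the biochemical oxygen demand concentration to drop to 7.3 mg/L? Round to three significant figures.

Flow-weighted average: C = (190000·2.000 + 16300·169.0) / 206300 = 3135000/206300 = 15.19 mg/L.
15.19·exp(−k·t) = 7.3 → t = ln(15.19/7.3)/k = 48720 s = 13.53 h.

13.5 h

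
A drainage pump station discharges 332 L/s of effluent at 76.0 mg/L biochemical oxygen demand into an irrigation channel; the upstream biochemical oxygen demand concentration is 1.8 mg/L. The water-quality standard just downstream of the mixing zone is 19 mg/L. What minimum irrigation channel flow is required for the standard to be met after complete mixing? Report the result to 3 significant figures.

1100 L/s

Set C_mix = 19: (Q·1.800 + 332.0·76.00) / (Q + 332.0) = 19
→ Q = 332.0·(76.00 − 19)/(19 − 1.800) = 1100 L/s.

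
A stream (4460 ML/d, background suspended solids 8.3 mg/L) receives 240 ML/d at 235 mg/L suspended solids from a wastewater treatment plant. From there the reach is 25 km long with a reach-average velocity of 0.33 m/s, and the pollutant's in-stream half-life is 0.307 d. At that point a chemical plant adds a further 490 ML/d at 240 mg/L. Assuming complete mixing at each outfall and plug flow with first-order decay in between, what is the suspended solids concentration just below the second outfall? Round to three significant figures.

Flow-weighted average: C = (4460·8.300 + 240.0·235.0) / 4700 = 93420/4700 = 19.88 mg/L; combined flow 4700 ML/d.
Travel time t = 25·1000 / 0.33 = 75760 s = 21.04 h.
Half-life 0.307 d → k = ln 2 / 0.307 = 2.258 d⁻¹.
First-order decay: C = 19.88·exp(−k·t) = 19.88·0.1381 = 2.745 mg/L.
At the second outfall, C = (4700·2.745 + 490.0·240.0) / (4700 + 490.0) = 25.14 mg/L.

25.1 mg/L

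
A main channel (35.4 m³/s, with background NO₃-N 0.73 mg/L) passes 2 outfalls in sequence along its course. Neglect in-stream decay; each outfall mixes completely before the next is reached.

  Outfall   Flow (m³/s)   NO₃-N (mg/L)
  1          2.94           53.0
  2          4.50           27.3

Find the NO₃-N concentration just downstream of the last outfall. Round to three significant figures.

Outfall 1: combined Q = 38.34 m³/s; C = (35.40·0.7300 + 2.940·53.00)/38.34 = 4.738 mg/L.
Outfall 2: combined Q = 42.84 m³/s; C = (38.34·4.738 + 4.500·27.30)/42.84 = 7.108 mg/L.

7.11 mg/L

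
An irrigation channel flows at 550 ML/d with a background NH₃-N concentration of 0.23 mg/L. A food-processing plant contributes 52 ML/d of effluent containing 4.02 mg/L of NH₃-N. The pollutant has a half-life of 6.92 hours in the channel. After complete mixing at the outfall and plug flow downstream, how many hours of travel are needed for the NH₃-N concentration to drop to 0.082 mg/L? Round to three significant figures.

Mass balance: C = (550.0·0.2300 + 52.00·4.020) / 602.0 = 335.5/602.0 = 0.5574 mg/L.
Half-life 6.92 h → k = ln 2 / 6.92 = 0.1002 h⁻¹ = 2.404 d⁻¹.
0.5574·exp(−k·t) = 0.082 → t = ln(0.5574/0.082)/k = 68880 s = 19.13 h.

19.1 h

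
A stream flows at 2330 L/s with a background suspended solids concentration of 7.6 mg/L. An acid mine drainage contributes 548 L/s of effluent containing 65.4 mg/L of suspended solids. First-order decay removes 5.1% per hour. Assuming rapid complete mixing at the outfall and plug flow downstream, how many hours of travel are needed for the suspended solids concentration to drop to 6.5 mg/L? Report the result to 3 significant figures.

After mixing, C = (2330·7.600 + 548.0·65.40) / 2878 = 53550/2878 = 18.61 mg/L.
5.1%/h lost → k = −ln(1 − 0.051) = 0.05235 h⁻¹.
18.61·exp(−k·t) = 6.5 → t = ln(18.61/6.5)/k = 72330 s = 20.09 h.

20.1 h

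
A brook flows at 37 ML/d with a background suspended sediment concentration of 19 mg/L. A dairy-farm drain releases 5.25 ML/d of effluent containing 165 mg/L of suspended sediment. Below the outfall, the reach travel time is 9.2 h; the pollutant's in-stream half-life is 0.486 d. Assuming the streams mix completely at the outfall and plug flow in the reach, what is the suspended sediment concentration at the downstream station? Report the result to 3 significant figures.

After mixing, C = (37.00·19.00 + 5.250·165.0) / 42.25 = 1569/42.25 = 37.14 mg/L.
Half-life 0.486 d → k = ln 2 / 0.486 = 1.426 d⁻¹.
First-order decay: C = 37.14·exp(−k·t) = 37.14·0.5788 = 21.50 mg/L.

21.5 mg/L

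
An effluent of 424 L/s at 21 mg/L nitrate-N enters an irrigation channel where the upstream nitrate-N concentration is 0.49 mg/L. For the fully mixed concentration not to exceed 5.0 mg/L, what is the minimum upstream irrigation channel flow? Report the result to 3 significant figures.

Set C_mix = 5.0: (Q·0.4900 + 424.0·21.00) / (Q + 424.0) = 5.0
→ Q = 424.0·(21.00 − 5.0)/(5.0 − 0.4900) = 1504 L/s.

1500 L/s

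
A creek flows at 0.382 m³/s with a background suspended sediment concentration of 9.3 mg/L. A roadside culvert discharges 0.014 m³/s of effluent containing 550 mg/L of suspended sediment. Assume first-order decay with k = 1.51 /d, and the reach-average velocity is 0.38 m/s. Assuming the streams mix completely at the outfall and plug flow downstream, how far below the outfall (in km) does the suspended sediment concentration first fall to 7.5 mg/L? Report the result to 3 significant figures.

Mixed concentration C = ΣQC/ΣQ = (0.3820·9.300 + 0.01400·550.0) / 0.3960 = 11.25/0.3960 = 28.42 mg/L.
Set 28.42·exp(−k·t) = 7.5 → t = ln(28.42/7.5)/k = 76220 s = 21.17 h.
Distance = v·t = 0.38·76220 = 28960 m = 28.96 km.

29.0 km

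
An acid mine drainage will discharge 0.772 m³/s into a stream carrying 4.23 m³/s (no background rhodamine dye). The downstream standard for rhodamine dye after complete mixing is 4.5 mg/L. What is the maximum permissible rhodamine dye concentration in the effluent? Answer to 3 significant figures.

29.2 mg/L

At the limit, (Qr·Cr + Qe·Cₑ)/(Qr + Qe) = 4.5:
Cₑ = (5.002·4.5 − 4.230·0) / 0.7720 = 29.16 mg/L.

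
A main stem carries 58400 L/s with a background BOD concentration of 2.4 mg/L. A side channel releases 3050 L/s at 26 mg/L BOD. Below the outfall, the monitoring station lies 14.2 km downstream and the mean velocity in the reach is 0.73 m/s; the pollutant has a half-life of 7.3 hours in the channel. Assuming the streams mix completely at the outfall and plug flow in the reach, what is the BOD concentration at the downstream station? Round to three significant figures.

2.14 mg/L

Mixed concentration C = ΣQC/ΣQ = (58400·2.400 + 3050·26.00) / 61450 = 219500/61450 = 3.571 mg/L.
Travel time t = 14.2·1000 / 0.73 = 19450 s = 5.403 h.
Half-life 7.3 h → k = ln 2 / 7.3 = 0.09495 h⁻¹ = 2.279 d⁻¹.
Applying C = C₀e^(−kt): 3.571 × 0.5987 = 2.138 mg/L.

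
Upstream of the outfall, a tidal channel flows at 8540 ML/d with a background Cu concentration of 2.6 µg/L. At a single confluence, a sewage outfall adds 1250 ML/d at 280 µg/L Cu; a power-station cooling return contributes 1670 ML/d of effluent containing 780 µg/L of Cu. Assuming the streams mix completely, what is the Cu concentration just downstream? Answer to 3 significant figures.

After mixing, C = (8540·2.600 + 1250·280.0 + 1670·780.0) / 11460 = 1675000/11460 = 146.1 µg/L.

146 µg/L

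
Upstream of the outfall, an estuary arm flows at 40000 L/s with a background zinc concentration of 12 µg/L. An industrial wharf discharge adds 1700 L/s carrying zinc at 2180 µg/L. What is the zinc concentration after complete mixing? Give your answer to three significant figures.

100 µg/L

After mixing, C = (40000·12.00 + 1700·2180) / 41700 = 4186000/41700 = 100.4 µg/L.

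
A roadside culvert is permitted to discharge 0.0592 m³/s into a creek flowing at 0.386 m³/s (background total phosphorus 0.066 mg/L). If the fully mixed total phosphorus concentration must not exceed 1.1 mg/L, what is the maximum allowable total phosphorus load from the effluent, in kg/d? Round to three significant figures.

Mass balance at the limit: 0.3860·0.06600 + 0.05920·Cₑ = 0.4452·1.1 → Cₑ = 7.842 mg/L.
Load = 0.05920 m³/s × 7.842 g/m³ × 86 400 s/d = 40.11 kg/d.

40.1 kg/d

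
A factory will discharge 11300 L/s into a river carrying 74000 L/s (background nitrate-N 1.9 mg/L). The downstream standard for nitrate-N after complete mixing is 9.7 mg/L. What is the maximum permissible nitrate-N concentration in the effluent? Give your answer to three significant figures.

At the limit, (Qr·Cr + Qe·Cₑ)/(Qr + Qe) = 9.7:
Cₑ = (85300·9.7 − 74000·1.900) / 11300 = 60.78 mg/L.

60.8 mg/L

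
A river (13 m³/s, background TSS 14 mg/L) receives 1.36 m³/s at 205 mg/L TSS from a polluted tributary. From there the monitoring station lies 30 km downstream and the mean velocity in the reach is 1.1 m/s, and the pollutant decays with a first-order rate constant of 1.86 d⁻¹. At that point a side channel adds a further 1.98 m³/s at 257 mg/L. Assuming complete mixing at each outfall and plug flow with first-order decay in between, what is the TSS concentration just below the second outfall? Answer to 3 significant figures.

Flow-weighted average: C = (13.00·14.00 + 1.360·205.0) / 14.36 = 460.8/14.36 = 32.09 mg/L; combined flow 14.36 m³/s.
Travel time t = 30·1000 / 1.1 = 27270 s = 7.576 h.
After decay, C = 32.09 × e^(−kt) = 32.09 × 0.5559 = 17.84 mg/L.
At the second outfall, C = (14.36·17.84 + 1.980·257.0) / (14.36 + 1.980) = 46.82 mg/L.

46.8 mg/L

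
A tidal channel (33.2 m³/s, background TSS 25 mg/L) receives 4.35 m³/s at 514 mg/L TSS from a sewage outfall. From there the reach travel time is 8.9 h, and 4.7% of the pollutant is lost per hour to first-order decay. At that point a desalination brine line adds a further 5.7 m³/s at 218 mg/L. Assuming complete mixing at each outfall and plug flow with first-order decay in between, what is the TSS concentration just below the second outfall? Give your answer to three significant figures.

After mixing, C = (33.20·25.00 + 4.350·514.0) / 37.55 = 3066/37.55 = 81.65 mg/L; combined flow 37.55 m³/s.
4.7%/h lost → k = −ln(1 − 0.047) = 0.04814 h⁻¹.
Applying C = C₀e^(−kt): 81.65 × 0.6515 = 53.20 mg/L.
At the second outfall, C = (37.55·53.20 + 5.700·218.0) / (37.55 + 5.700) = 74.92 mg/L.

74.9 mg/L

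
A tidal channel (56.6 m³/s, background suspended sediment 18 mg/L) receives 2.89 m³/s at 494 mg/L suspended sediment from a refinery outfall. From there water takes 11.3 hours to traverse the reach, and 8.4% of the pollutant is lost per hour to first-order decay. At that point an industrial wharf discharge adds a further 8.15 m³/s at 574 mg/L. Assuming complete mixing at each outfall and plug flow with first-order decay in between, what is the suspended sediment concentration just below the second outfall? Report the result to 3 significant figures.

82.6 mg/L

Mass balance: C = (56.60·18.00 + 2.890·494.0) / 59.49 = 2446/59.49 = 41.12 mg/L; combined flow 59.49 m³/s.
8.4%/h lost → k = −ln(1 − 0.084) = 0.08774 h⁻¹.
First-order decay: C = 41.12·exp(−k·t) = 41.12·0.3710 = 15.26 mg/L.
At the second outfall, C = (59.49·15.26 + 8.150·574.0) / (59.49 + 8.150) = 82.58 mg/L.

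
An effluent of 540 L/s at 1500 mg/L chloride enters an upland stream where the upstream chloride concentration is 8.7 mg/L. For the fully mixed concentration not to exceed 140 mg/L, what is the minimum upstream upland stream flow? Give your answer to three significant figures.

5590 L/s

Set C_mix = 140: (Q·8.700 + 540.0·1500) / (Q + 540.0) = 140
→ Q = 540.0·(1500 − 140)/(140 − 8.700) = 5593 L/s.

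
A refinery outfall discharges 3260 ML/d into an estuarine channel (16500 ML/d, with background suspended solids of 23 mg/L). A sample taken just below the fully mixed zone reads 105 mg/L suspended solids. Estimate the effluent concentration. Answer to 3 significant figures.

520 mg/L

Mass balance: 16500·23.00 + 3260·Cₑ = 19760·105.0
→ Cₑ = (19760·105.0 − 16500·23.00) / 3260 = 520.0 mg/L.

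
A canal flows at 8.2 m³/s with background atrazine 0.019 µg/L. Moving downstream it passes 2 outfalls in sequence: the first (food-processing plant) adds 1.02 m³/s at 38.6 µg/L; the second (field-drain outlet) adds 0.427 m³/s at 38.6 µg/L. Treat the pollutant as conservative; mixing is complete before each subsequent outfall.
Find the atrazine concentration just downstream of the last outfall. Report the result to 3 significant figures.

Below outfall 1: Q → 9.220 m³/s, C = (8.200·0.01900 + 1.020·38.60)/9.220 = 4.287 µg/L.
Below outfall 2: Q → 9.647 m³/s, C = (9.220·4.287 + 0.4270·38.60)/9.647 = 5.806 µg/L.

5.81 µg/L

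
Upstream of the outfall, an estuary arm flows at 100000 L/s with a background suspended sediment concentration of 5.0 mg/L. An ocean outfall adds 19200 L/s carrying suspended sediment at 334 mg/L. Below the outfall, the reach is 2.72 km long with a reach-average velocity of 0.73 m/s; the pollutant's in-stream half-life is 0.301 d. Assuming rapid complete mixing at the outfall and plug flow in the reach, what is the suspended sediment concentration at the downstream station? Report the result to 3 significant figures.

Mass balance: C = (100000·5.000 + 19200·334.0) / 119200 = 6913000/119200 = 57.99 mg/L.
Travel time t = 2.72·1000 / 0.73 = 3726 s = 1.035 h.
Half-life 0.301 d → k = ln 2 / 0.301 = 2.303 d⁻¹.
Decay over the reach: 57.99·exp(−kt) = 57.99·0.9055 = 52.51 mg/L.

52.5 mg/L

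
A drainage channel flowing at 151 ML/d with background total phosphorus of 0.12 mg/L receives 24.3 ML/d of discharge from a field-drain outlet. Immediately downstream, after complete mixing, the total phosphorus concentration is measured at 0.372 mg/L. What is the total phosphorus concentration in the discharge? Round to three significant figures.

1.94 mg/L

Mass balance: 151.0·0.1200 + 24.30·Cₑ = 175.3·0.3720
→ Cₑ = (175.3·0.3720 − 151.0·0.1200) / 24.30 = 1.938 mg/L.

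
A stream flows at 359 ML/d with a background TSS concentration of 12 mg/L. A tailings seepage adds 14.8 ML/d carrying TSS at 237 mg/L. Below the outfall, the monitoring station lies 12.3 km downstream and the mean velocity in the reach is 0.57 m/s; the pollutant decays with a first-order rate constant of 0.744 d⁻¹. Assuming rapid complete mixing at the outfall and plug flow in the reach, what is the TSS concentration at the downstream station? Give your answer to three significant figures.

17.4 mg/L

Mass balance: C = (359.0·12.00 + 14.80·237.0) / 373.8 = 7816/373.8 = 20.91 mg/L.
Travel time t = 12.3·1000 / 0.57 = 21580 s = 5.994 h.
First-order decay: C = 20.91·exp(−k·t) = 20.91·0.8304 = 17.36 mg/L.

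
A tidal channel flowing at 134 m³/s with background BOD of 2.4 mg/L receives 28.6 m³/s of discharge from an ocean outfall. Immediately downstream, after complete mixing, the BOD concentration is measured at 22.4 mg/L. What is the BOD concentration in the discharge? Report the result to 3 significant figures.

Mass balance: 134.0·2.400 + 28.60·Cₑ = 162.6·22.40
→ Cₑ = (162.6·22.40 − 134.0·2.400) / 28.60 = 116.1 mg/L.

116 mg/L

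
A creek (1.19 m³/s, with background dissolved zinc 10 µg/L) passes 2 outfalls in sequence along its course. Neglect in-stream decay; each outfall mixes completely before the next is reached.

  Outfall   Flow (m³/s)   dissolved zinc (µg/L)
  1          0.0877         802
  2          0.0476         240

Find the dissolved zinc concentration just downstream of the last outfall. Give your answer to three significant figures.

Outfall 1: combined Q = 1.278 m³/s; C = (1.190·10.00 + 0.08770·802.0)/1.278 = 64.36 µg/L.
Outfall 2: combined Q = 1.325 m³/s; C = (1.278·64.36 + 0.04760·240.0)/1.325 = 70.67 µg/L.

70.7 µg/L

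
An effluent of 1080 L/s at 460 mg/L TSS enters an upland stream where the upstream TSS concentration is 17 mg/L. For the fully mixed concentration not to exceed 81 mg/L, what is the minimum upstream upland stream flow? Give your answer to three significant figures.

Set C_mix = 81: (Q·17.00 + 1080·460.0) / (Q + 1080) = 81
→ Q = 1080·(460.0 − 81)/(81 − 17.00) = 6396 L/s.

6400 L/s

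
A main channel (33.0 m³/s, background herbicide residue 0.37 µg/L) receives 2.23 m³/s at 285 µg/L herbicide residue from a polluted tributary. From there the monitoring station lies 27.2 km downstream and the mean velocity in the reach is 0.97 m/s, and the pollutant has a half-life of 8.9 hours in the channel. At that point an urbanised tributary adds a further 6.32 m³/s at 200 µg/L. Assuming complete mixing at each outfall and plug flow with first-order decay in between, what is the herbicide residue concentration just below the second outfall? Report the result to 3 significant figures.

38.9 µg/L

Mass balance: C = (33.00·0.3700 + 2.230·285.0) / 35.23 = 647.8/35.23 = 18.39 µg/L; combined flow 35.23 m³/s.
Travel time t = 27.2·1000 / 0.97 = 28040 s = 7.789 h.
Half-life 8.9 h → k = ln 2 / 8.9 = 0.07788 h⁻¹ = 1.869 d⁻¹.
Applying C = C₀e^(−kt): 18.39 × 0.5452 = 10.02 µg/L.
Second outfall: C = (35.23·10.02 + 6.320·200.0)/41.55 = 38.92 µg/L.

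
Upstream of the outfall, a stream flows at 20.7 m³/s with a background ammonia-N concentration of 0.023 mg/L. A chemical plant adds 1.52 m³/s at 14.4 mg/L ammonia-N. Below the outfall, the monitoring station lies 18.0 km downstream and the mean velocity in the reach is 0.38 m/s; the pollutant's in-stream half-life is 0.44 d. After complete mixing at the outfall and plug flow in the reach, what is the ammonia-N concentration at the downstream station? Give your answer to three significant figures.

0.424 mg/L

Flow-weighted average: C = (20.70·0.02300 + 1.520·14.40) / 22.22 = 22.36/22.22 = 1.006 mg/L.
Travel time t = 18.0·1000 / 0.38 = 47370 s = 13.16 h.
Half-life 0.44 d → k = ln 2 / 0.44 = 1.575 d⁻¹.
First-order decay: C = 1.006·exp(−k·t) = 1.006·0.4216 = 0.4243 mg/L.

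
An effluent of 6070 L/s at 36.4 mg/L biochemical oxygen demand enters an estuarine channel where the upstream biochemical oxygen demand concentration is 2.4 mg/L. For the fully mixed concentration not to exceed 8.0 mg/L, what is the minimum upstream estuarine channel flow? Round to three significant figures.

Set C_mix = 8.0: (Q·2.400 + 6070·36.40) / (Q + 6070) = 8.0
→ Q = 6070·(36.40 − 8.0)/(8.0 − 2.400) = 30780 L/s.

30800 L/s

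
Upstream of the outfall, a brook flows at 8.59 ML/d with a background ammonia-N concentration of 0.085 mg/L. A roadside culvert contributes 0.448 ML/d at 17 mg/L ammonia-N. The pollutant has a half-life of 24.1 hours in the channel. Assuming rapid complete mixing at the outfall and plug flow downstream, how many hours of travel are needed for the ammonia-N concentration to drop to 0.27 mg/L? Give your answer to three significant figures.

42.8 h

Conservation of mass: C = (8.590·0.08500 + 0.4480·17.00) / 9.038 = 8.346/9.038 = 0.9235 mg/L.
Half-life 24.1 h → k = ln 2 / 24.1 = 0.02876 h⁻¹ = 0.6903 d⁻¹.
0.9235·exp(−k·t) = 0.27 → t = ln(0.9235/0.27)/k = 153900 s = 42.76 h.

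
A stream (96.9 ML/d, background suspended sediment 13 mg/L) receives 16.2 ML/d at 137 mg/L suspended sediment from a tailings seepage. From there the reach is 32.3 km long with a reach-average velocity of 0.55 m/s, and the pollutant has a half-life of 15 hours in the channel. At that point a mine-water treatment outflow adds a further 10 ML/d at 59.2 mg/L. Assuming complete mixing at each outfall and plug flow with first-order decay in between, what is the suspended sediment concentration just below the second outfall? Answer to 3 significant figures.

After mixing, C = (96.90·13.00 + 16.20·137.0) / 113.1 = 3479/113.1 = 30.76 mg/L; combined flow 113.1 ML/d.
Travel time t = 32.3·1000 / 0.55 = 58730 s = 16.31 h.
Half-life 15 h → k = ln 2 / 15 = 0.04621 h⁻¹ = 1.109 d⁻¹.
Decay over the reach: 30.76·exp(−kt) = 30.76·0.4706 = 14.48 mg/L.
At the second outfall, C = (113.1·14.48 + 10.00·59.20) / (113.1 + 10.00) = 18.11 mg/L.

18.1 mg/L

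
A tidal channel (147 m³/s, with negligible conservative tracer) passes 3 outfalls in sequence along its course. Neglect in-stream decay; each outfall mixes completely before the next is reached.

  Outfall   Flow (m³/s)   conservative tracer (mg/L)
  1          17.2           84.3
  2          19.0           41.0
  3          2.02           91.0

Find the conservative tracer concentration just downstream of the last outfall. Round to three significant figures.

13.0 mg/L

After outfall 1: Q = 147.0 + 17.20 = 164.2 m³/s; C = (147.0·0 + 17.20·84.30)/164.2 = 8.830 mg/L.
After outfall 2: Q = 164.2 + 19.00 = 183.2 m³/s; C = (164.2·8.830 + 19.00·41.00)/183.2 = 12.17 mg/L.
After outfall 3: Q = 183.2 + 2.020 = 185.2 m³/s; C = (183.2·12.17 + 2.020·91.00)/185.2 = 13.03 mg/L.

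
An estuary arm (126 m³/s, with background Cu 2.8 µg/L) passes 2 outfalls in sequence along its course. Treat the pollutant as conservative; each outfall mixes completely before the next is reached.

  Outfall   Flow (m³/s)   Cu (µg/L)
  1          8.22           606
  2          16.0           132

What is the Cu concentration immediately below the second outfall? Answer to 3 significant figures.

Below outfall 1: Q → 134.2 m³/s, C = (126.0·2.800 + 8.220·606.0)/134.2 = 39.74 µg/L.
Below outfall 2: Q → 150.2 m³/s, C = (134.2·39.74 + 16.00·132.0)/150.2 = 49.57 µg/L.

49.6 µg/L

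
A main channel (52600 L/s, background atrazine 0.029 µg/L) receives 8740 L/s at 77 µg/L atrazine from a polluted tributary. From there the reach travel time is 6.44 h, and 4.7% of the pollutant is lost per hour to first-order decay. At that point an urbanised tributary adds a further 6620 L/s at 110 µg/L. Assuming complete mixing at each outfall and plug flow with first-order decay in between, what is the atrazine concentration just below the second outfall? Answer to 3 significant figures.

18.0 µg/L

After mixing, C = (52600·0.02900 + 8740·77.00) / 61340 = 674500/61340 = 11.00 µg/L; combined flow 61340 L/s.
4.7%/h lost → k = −ln(1 − 0.047) = 0.04814 h⁻¹.
First-order decay: C = 11.00·exp(−k·t) = 11.00·0.7334 = 8.065 µg/L.
At the second outfall, C = (61340·8.065 + 6620·110.0) / (61340 + 6620) = 17.99 µg/L.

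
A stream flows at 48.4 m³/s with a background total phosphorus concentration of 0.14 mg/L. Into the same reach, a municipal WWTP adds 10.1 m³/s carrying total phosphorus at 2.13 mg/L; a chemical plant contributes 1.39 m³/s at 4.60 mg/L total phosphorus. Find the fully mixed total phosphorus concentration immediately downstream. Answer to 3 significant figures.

Flow-weighted average: C = (48.40·0.1400 + 10.10·2.130 + 1.390·4.600) / 59.89 = 34.68/59.89 = 0.5791 mg/L.

0.579 mg/L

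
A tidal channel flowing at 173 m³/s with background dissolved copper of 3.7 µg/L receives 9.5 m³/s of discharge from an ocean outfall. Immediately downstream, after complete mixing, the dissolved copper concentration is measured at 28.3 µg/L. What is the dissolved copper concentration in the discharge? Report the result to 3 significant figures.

476 µg/L

Mass balance: 173.0·3.700 + 9.500·Cₑ = 182.5·28.30
→ Cₑ = (182.5·28.30 − 173.0·3.700) / 9.500 = 476.3 µg/L.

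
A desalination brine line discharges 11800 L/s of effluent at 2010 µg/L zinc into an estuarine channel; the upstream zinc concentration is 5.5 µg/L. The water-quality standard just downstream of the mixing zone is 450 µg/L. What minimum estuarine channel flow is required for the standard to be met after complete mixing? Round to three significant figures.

41400 L/s

Set C_mix = 450: (Q·5.500 + 11800·2010) / (Q + 11800) = 450
→ Q = 11800·(2010 − 450)/(450 − 5.500) = 41410 L/s.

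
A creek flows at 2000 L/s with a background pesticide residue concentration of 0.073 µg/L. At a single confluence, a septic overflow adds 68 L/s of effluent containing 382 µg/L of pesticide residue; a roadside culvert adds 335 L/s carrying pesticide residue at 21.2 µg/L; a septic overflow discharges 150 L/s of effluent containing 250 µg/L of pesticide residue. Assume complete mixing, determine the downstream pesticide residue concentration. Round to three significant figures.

27.7 µg/L

Conservation of mass: C = (2000·0.07300 + 68.00·382.0 + 335.0·21.20 + 150.0·250.0) / 2553 = 70720/2553 = 27.70 µg/L.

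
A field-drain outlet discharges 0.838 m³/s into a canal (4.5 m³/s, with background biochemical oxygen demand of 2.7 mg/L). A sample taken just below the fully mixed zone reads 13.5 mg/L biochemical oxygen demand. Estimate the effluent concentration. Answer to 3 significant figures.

Mass balance: 4.500·2.700 + 0.8380·Cₑ = 5.338·13.50
→ Cₑ = (5.338·13.50 − 4.500·2.700) / 0.8380 = 71.50 mg/L.

71.5 mg/L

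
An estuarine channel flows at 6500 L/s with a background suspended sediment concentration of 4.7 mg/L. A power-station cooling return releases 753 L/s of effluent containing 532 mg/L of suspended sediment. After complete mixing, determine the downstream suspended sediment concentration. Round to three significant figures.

59.4 mg/L

Conservation of mass: C = (6500·4.700 + 753.0·532.0) / 7253 = 431100/7253 = 59.44 mg/L.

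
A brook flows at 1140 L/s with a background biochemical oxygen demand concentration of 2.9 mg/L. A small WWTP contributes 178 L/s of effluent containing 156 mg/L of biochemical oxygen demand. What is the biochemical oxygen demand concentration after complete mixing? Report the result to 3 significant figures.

23.6 mg/L

After mixing, C = (1140·2.900 + 178.0·156.0) / 1318 = 31070/1318 = 23.58 mg/L.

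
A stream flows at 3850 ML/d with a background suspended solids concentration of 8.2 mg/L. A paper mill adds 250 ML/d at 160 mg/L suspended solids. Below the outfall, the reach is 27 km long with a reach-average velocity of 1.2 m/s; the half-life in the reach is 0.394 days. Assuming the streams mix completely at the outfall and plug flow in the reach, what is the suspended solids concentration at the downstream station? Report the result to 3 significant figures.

11.0 mg/L

Mass balance: C = (3850·8.200 + 250.0·160.0) / 4100 = 71570/4100 = 17.46 mg/L.
Travel time t = 27·1000 / 1.2 = 22500 s = 6.250 h.
Half-life 0.394 d → k = ln 2 / 0.394 = 1.759 d⁻¹.
Decay over the reach: 17.46·exp(−kt) = 17.46·0.6325 = 11.04 mg/L.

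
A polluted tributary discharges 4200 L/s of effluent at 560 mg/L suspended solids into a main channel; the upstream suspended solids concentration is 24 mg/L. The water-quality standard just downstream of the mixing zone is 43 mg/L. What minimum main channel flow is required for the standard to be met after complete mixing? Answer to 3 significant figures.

Set C_mix = 43: (Q·24.00 + 4200·560.0) / (Q + 4200) = 43
→ Q = 4200·(560.0 − 43)/(43 − 24.00) = 114300 L/s.

114000 L/s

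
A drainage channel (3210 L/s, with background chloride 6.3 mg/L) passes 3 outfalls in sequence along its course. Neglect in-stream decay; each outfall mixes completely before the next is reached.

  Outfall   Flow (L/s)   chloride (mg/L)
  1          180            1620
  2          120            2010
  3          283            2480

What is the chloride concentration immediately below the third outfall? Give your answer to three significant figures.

After outfall 1: Q = 3210 + 180.0 = 3390 L/s; C = (3210·6.300 + 180.0·1620)/3390 = 91.98 mg/L.
After outfall 2: Q = 3390 + 120.0 = 3510 L/s; C = (3390·91.98 + 120.0·2010)/3510 = 157.6 mg/L.
After outfall 3: Q = 3510 + 283.0 = 3793 L/s; C = (3510·157.6 + 283.0·2480)/3793 = 330.8 mg/L.

331 mg/L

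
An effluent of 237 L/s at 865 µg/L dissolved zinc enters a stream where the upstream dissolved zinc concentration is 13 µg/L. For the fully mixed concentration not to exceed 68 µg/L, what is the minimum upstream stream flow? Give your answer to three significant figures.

Set C_mix = 68: (Q·13.00 + 237.0·865.0) / (Q + 237.0) = 68
→ Q = 237.0·(865.0 − 68)/(68 − 13.00) = 3434 L/s.

3430 L/s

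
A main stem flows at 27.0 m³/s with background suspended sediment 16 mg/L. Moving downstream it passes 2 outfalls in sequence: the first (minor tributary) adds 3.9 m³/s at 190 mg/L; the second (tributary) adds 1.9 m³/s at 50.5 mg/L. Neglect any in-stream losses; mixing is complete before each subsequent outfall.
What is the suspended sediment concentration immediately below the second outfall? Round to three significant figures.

Below outfall 1: Q → 30.90 m³/s, C = (27.00·16.00 + 3.900·190.0)/30.90 = 37.96 mg/L.
Below outfall 2: Q → 32.80 m³/s, C = (30.90·37.96 + 1.900·50.50)/32.80 = 38.69 mg/L.

38.7 mg/L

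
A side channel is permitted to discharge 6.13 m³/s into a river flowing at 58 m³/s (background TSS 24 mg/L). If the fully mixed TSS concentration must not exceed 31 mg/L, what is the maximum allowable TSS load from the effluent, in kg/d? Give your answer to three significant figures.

51500 kg/d

Mass balance at the limit: 58.00·24.00 + 6.130·Cₑ = 64.13·31 → Cₑ = 97.23 mg/L.
Load = 6.130 m³/s × 97.23 g/m³ × 86 400 s/d = 51500 kg/d.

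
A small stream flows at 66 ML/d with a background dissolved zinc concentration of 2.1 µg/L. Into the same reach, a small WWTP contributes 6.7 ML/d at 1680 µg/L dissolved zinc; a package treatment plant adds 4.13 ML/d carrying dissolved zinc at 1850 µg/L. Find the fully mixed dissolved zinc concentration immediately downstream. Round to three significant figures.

Conservation of mass: C = (66.00·2.100 + 6.700·1680 + 4.130·1850) / 76.83 = 19040/76.83 = 247.8 µg/L.

248 µg/L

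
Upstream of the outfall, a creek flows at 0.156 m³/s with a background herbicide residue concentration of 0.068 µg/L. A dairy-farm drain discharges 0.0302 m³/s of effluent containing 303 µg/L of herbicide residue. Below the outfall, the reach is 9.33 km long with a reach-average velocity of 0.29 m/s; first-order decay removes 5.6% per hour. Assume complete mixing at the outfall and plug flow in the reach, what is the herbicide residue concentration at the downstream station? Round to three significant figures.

Mass balance: C = (0.1560·0.06800 + 0.03020·303.0) / 0.1862 = 9.161/0.1862 = 49.20 µg/L.
Travel time t = 9.33·1000 / 0.29 = 32170 s = 8.937 h.
5.6%/h lost → k = −ln(1 − 0.056) = 0.05763 h⁻¹.
Applying C = C₀e^(−kt): 49.20 × 0.5975 = 29.40 µg/L.

29.4 µg/L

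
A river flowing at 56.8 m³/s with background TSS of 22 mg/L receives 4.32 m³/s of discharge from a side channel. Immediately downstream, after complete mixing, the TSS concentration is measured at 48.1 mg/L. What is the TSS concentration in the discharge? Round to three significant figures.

391 mg/L

Mass balance: 56.80·22.00 + 4.320·Cₑ = 61.12·48.10
→ Cₑ = (61.12·48.10 − 56.80·22.00) / 4.320 = 391.3 mg/L.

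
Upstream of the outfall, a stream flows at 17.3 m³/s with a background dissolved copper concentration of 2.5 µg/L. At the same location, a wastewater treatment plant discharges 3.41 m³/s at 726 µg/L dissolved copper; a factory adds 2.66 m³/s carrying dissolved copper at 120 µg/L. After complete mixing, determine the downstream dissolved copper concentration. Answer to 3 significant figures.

After mixing, C = (17.30·2.500 + 3.410·726.0 + 2.660·120.0) / 23.37 = 2838/23.37 = 121.4 µg/L.

121 µg/L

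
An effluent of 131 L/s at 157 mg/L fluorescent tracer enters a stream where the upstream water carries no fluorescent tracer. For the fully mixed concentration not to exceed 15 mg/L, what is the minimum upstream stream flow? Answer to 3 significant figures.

Set C_mix = 15: (Q·0 + 131.0·157.0) / (Q + 131.0) = 15
→ Q = 131.0·(157.0 − 15)/(15 − 0) = 1240 L/s.

1240 L/s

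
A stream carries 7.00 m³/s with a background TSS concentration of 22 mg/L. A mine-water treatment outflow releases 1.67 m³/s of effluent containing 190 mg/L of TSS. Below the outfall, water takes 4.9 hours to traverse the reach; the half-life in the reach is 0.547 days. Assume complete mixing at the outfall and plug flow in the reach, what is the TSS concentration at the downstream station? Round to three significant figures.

42.0 mg/L

After mixing, C = (7.000·22.00 + 1.670·190.0) / 8.670 = 471.3/8.670 = 54.36 mg/L.
Half-life 0.547 d → k = ln 2 / 0.547 = 1.267 d⁻¹.
After decay, C = 54.36 × e^(−kt) = 54.36 × 0.7720 = 41.97 mg/L.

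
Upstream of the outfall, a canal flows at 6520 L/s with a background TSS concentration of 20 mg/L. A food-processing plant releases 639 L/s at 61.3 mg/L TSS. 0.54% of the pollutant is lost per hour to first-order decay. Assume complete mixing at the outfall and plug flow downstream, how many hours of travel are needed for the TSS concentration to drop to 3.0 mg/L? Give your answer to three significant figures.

Mass balance: C = (6520·20.00 + 639.0·61.30) / 7159 = 169600/7159 = 23.69 mg/L.
0.54%/h lost → k = −ln(1 − 0.0054) = 0.005415 h⁻¹.
23.69·exp(−k·t) = 3.0 → t = ln(23.69/3.0)/k = 1374000 s = 381.6 h.

382 h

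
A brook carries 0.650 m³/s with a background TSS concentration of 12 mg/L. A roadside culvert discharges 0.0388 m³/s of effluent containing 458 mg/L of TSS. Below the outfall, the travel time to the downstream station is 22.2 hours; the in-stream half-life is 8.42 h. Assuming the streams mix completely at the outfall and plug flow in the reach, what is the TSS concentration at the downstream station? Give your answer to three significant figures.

Mixed concentration C = ΣQC/ΣQ = (0.6500·12.00 + 0.03880·458.0) / 0.6888 = 25.57/0.6888 = 37.12 mg/L.
Half-life 8.42 h → k = ln 2 / 8.42 = 0.08232 h⁻¹ = 1.976 d⁻¹.
First-order decay: C = 37.12·exp(−k·t) = 37.12·0.1608 = 5.970 mg/L.

5.97 mg/L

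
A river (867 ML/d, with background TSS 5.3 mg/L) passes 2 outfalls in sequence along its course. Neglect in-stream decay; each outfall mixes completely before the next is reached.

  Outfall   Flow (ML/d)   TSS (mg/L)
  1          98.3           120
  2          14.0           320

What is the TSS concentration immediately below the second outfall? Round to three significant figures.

Below outfall 1: Q → 965.3 ML/d, C = (867.0·5.300 + 98.30·120.0)/965.3 = 16.98 mg/L.
Below outfall 2: Q → 979.3 ML/d, C = (965.3·16.98 + 14.00·320.0)/979.3 = 21.31 mg/L.

21.3 mg/L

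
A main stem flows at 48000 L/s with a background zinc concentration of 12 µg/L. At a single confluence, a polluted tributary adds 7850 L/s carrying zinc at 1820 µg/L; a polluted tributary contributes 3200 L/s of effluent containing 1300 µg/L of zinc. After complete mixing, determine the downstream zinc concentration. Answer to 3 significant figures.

322 µg/L

Conservation of mass: C = (48000·12.00 + 7850·1820 + 3200·1300) / 59050 = 19020000/59050 = 322.2 µg/L.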